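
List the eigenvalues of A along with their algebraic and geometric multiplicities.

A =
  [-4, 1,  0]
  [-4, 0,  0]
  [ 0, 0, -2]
λ = -2: alg = 3, geom = 2

Step 1 — factor the characteristic polynomial to read off the algebraic multiplicities:
  χ_A(x) = (x + 2)^3

Step 2 — compute geometric multiplicities via the rank-nullity identity g(λ) = n − rank(A − λI):
  rank(A − (-2)·I) = 1, so dim ker(A − (-2)·I) = n − 1 = 2

Summary:
  λ = -2: algebraic multiplicity = 3, geometric multiplicity = 2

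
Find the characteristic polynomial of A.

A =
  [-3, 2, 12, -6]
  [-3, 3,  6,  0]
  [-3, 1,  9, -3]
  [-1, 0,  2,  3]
x^4 - 12*x^3 + 54*x^2 - 108*x + 81

Expanding det(x·I − A) (e.g. by cofactor expansion or by noting that A is similar to its Jordan form J, which has the same characteristic polynomial as A) gives
  χ_A(x) = x^4 - 12*x^3 + 54*x^2 - 108*x + 81
which factors as (x - 3)^4. The eigenvalues (with algebraic multiplicities) are λ = 3 with multiplicity 4.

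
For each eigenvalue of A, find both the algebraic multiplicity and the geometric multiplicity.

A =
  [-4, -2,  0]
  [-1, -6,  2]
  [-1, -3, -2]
λ = -4: alg = 3, geom = 1

Step 1 — factor the characteristic polynomial to read off the algebraic multiplicities:
  χ_A(x) = (x + 4)^3

Step 2 — compute geometric multiplicities via the rank-nullity identity g(λ) = n − rank(A − λI):
  rank(A − (-4)·I) = 2, so dim ker(A − (-4)·I) = n − 2 = 1

Summary:
  λ = -4: algebraic multiplicity = 3, geometric multiplicity = 1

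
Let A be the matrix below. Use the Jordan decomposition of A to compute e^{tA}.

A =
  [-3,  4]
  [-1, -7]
e^{tA} =
  [2*t*exp(-5*t) + exp(-5*t), 4*t*exp(-5*t)]
  [-t*exp(-5*t), -2*t*exp(-5*t) + exp(-5*t)]

Strategy: write A = P · J · P⁻¹ where J is a Jordan canonical form, so e^{tA} = P · e^{tJ} · P⁻¹, and e^{tJ} can be computed block-by-block.

A has Jordan form
J =
  [-5,  1]
  [ 0, -5]
(up to reordering of blocks).

Per-block formulas:
  For a 2×2 Jordan block J_2(-5): exp(t · J_2(-5)) = e^(-5t)·(I + t·N), where N is the 2×2 nilpotent shift.

After assembling e^{tJ} and conjugating by P, we get:

e^{tA} =
  [2*t*exp(-5*t) + exp(-5*t), 4*t*exp(-5*t)]
  [-t*exp(-5*t), -2*t*exp(-5*t) + exp(-5*t)]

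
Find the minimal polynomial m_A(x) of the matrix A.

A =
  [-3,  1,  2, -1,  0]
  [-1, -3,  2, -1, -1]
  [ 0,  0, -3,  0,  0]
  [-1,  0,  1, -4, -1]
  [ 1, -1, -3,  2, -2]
x^3 + 9*x^2 + 27*x + 27

The characteristic polynomial is χ_A(x) = (x + 3)^5, so the eigenvalues are known. The minimal polynomial is
  m_A(x) = Π_λ (x − λ)^{k_λ}
where k_λ is the size of the *largest* Jordan block for λ (equivalently, the smallest k with (A − λI)^k v = 0 for every generalised eigenvector v of λ).

  λ = -3: largest Jordan block has size 3, contributing (x + 3)^3

So m_A(x) = (x + 3)^3 = x^3 + 9*x^2 + 27*x + 27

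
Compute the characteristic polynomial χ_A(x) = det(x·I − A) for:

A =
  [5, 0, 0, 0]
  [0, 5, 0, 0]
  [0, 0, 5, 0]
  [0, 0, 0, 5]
x^4 - 20*x^3 + 150*x^2 - 500*x + 625

Expanding det(x·I − A) (e.g. by cofactor expansion or by noting that A is similar to its Jordan form J, which has the same characteristic polynomial as A) gives
  χ_A(x) = x^4 - 20*x^3 + 150*x^2 - 500*x + 625
which factors as (x - 5)^4. The eigenvalues (with algebraic multiplicities) are λ = 5 with multiplicity 4.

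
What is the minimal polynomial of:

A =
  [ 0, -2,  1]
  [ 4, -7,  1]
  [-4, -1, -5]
x^3 + 12*x^2 + 48*x + 64

The characteristic polynomial is χ_A(x) = (x + 4)^3, so the eigenvalues are known. The minimal polynomial is
  m_A(x) = Π_λ (x − λ)^{k_λ}
where k_λ is the size of the *largest* Jordan block for λ (equivalently, the smallest k with (A − λI)^k v = 0 for every generalised eigenvector v of λ).

  λ = -4: largest Jordan block has size 3, contributing (x + 4)^3

So m_A(x) = (x + 4)^3 = x^3 + 12*x^2 + 48*x + 64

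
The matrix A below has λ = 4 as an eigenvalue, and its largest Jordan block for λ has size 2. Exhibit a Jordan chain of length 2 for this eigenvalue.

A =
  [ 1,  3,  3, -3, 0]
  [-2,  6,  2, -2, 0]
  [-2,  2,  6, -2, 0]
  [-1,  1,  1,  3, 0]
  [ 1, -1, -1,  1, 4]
A Jordan chain for λ = 4 of length 2:
v_1 = (-3, -2, -2, -1, 1)ᵀ
v_2 = (1, 0, 0, 0, 0)ᵀ

Let N = A − (4)·I. We want v_2 with N^2 v_2 = 0 but N^1 v_2 ≠ 0; then v_{j-1} := N · v_j for j = 2, …, 2.

Pick v_2 = (1, 0, 0, 0, 0)ᵀ.
Then v_1 = N · v_2 = (-3, -2, -2, -1, 1)ᵀ.

Sanity check: (A − (4)·I) v_1 = (0, 0, 0, 0, 0)ᵀ = 0. ✓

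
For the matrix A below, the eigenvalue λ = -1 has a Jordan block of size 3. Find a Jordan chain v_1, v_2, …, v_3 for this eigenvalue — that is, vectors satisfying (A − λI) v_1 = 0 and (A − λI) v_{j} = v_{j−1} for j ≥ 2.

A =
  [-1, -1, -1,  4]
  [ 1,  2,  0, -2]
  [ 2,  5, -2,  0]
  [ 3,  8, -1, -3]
A Jordan chain for λ = -1 of length 3:
v_1 = (9, -3, 3, 0)ᵀ
v_2 = (0, 1, 2, 3)ᵀ
v_3 = (1, 0, 0, 0)ᵀ

Let N = A − (-1)·I. We want v_3 with N^3 v_3 = 0 but N^2 v_3 ≠ 0; then v_{j-1} := N · v_j for j = 3, …, 2.

Pick v_3 = (1, 0, 0, 0)ᵀ.
Then v_2 = N · v_3 = (0, 1, 2, 3)ᵀ.
Then v_1 = N · v_2 = (9, -3, 3, 0)ᵀ.

Sanity check: (A − (-1)·I) v_1 = (0, 0, 0, 0)ᵀ = 0. ✓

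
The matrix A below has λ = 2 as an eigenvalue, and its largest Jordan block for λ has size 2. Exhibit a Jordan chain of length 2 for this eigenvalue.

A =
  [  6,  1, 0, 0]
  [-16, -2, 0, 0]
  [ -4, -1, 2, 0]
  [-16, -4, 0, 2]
A Jordan chain for λ = 2 of length 2:
v_1 = (4, -16, -4, -16)ᵀ
v_2 = (1, 0, 0, 0)ᵀ

Let N = A − (2)·I. We want v_2 with N^2 v_2 = 0 but N^1 v_2 ≠ 0; then v_{j-1} := N · v_j for j = 2, …, 2.

Pick v_2 = (1, 0, 0, 0)ᵀ.
Then v_1 = N · v_2 = (4, -16, -4, -16)ᵀ.

Sanity check: (A − (2)·I) v_1 = (0, 0, 0, 0)ᵀ = 0. ✓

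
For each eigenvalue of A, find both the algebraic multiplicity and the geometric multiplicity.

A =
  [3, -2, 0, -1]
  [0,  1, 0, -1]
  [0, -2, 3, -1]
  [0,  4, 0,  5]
λ = 3: alg = 4, geom = 3

Step 1 — factor the characteristic polynomial to read off the algebraic multiplicities:
  χ_A(x) = (x - 3)^4

Step 2 — compute geometric multiplicities via the rank-nullity identity g(λ) = n − rank(A − λI):
  rank(A − (3)·I) = 1, so dim ker(A − (3)·I) = n − 1 = 3

Summary:
  λ = 3: algebraic multiplicity = 4, geometric multiplicity = 3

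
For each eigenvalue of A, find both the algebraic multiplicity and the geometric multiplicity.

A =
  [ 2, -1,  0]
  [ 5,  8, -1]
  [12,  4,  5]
λ = 5: alg = 3, geom = 1

Step 1 — factor the characteristic polynomial to read off the algebraic multiplicities:
  χ_A(x) = (x - 5)^3

Step 2 — compute geometric multiplicities via the rank-nullity identity g(λ) = n − rank(A − λI):
  rank(A − (5)·I) = 2, so dim ker(A − (5)·I) = n − 2 = 1

Summary:
  λ = 5: algebraic multiplicity = 3, geometric multiplicity = 1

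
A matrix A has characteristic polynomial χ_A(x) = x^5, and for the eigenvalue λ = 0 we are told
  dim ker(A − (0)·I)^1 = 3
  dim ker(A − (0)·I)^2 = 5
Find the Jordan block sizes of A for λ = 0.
Block sizes for λ = 0: [2, 2, 1]

From the dimensions of kernels of powers, the number of Jordan blocks of size at least j is d_j − d_{j−1} where d_j = dim ker(N^j) (with d_0 = 0). Computing the differences gives [3, 2].
The number of blocks of size exactly k is (#blocks of size ≥ k) − (#blocks of size ≥ k + 1), so the partition is: 1 block(s) of size 1, 2 block(s) of size 2.
In nonincreasing order the block sizes are [2, 2, 1].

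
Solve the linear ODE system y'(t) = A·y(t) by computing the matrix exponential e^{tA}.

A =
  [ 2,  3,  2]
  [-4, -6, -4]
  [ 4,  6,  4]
e^{tA} =
  [2*t + 1, 3*t, 2*t]
  [-4*t, 1 - 6*t, -4*t]
  [4*t, 6*t, 4*t + 1]

Strategy: write A = P · J · P⁻¹ where J is a Jordan canonical form, so e^{tA} = P · e^{tJ} · P⁻¹, and e^{tJ} can be computed block-by-block.

A has Jordan form
J =
  [0, 1, 0]
  [0, 0, 0]
  [0, 0, 0]
(up to reordering of blocks).

Per-block formulas:
  For a 2×2 Jordan block J_2(0): exp(t · J_2(0)) = e^(0t)·(I + t·N), where N is the 2×2 nilpotent shift.
  For a 1×1 block at λ = 0: exp(t · [0]) = [e^(0t)].

After assembling e^{tJ} and conjugating by P, we get:

e^{tA} =
  [2*t + 1, 3*t, 2*t]
  [-4*t, 1 - 6*t, -4*t]
  [4*t, 6*t, 4*t + 1]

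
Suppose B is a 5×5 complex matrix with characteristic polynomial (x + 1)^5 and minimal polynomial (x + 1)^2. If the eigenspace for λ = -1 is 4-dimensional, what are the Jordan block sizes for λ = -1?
Block sizes for λ = -1: [2, 1, 1, 1]

Step 1 — from the characteristic polynomial, algebraic multiplicity of λ = -1 is 5. From dim ker(B − (-1)·I) = 4, there are exactly 4 Jordan blocks for λ = -1.
Step 2 — from the minimal polynomial, the factor (x + 1)^2 tells us the largest block for λ = -1 has size 2.
Step 3 — with total size 5, 4 blocks, and largest block 2, the block sizes (in nonincreasing order) are [2, 1, 1, 1].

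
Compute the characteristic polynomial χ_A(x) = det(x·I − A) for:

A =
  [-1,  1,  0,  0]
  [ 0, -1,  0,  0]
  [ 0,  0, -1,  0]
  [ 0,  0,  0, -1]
x^4 + 4*x^3 + 6*x^2 + 4*x + 1

Expanding det(x·I − A) (e.g. by cofactor expansion or by noting that A is similar to its Jordan form J, which has the same characteristic polynomial as A) gives
  χ_A(x) = x^4 + 4*x^3 + 6*x^2 + 4*x + 1
which factors as (x + 1)^4. The eigenvalues (with algebraic multiplicities) are λ = -1 with multiplicity 4.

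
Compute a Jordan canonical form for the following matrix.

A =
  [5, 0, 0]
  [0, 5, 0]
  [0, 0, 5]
J_1(5) ⊕ J_1(5) ⊕ J_1(5)

The characteristic polynomial is
  det(x·I − A) = x^3 - 15*x^2 + 75*x - 125 = (x - 5)^3

Eigenvalues and multiplicities (the geometric multiplicity of λ is n − rank(A − λI), which equals the number of Jordan blocks for λ):
  λ = 5: algebraic multiplicity = 3, geometric multiplicity = 3

Determining the block sizes for each eigenvalue:
  λ = 5: gm = am = 3, so every block has size 1 → block sizes [1, 1, 1]

Assembling the blocks gives a Jordan form
J =
  [5, 0, 0]
  [0, 5, 0]
  [0, 0, 5]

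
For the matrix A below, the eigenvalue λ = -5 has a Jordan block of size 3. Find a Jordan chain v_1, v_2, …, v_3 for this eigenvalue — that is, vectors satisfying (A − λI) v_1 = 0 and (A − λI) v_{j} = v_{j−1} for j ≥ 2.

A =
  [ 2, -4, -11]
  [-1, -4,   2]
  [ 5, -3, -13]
A Jordan chain for λ = -5 of length 3:
v_1 = (-2, 2, -2)ᵀ
v_2 = (7, -1, 5)ᵀ
v_3 = (1, 0, 0)ᵀ

Let N = A − (-5)·I. We want v_3 with N^3 v_3 = 0 but N^2 v_3 ≠ 0; then v_{j-1} := N · v_j for j = 3, …, 2.

Pick v_3 = (1, 0, 0)ᵀ.
Then v_2 = N · v_3 = (7, -1, 5)ᵀ.
Then v_1 = N · v_2 = (-2, 2, -2)ᵀ.

Sanity check: (A − (-5)·I) v_1 = (0, 0, 0)ᵀ = 0. ✓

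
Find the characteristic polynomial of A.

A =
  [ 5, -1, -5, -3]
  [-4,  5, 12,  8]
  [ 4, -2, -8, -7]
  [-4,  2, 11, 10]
x^4 - 12*x^3 + 54*x^2 - 108*x + 81

Expanding det(x·I − A) (e.g. by cofactor expansion or by noting that A is similar to its Jordan form J, which has the same characteristic polynomial as A) gives
  χ_A(x) = x^4 - 12*x^3 + 54*x^2 - 108*x + 81
which factors as (x - 3)^4. The eigenvalues (with algebraic multiplicities) are λ = 3 with multiplicity 4.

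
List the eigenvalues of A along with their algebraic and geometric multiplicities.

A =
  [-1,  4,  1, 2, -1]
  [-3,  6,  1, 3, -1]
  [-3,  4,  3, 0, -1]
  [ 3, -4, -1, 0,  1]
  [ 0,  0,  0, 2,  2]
λ = 2: alg = 5, geom = 3

Step 1 — factor the characteristic polynomial to read off the algebraic multiplicities:
  χ_A(x) = (x - 2)^5

Step 2 — compute geometric multiplicities via the rank-nullity identity g(λ) = n − rank(A − λI):
  rank(A − (2)·I) = 2, so dim ker(A − (2)·I) = n − 2 = 3

Summary:
  λ = 2: algebraic multiplicity = 5, geometric multiplicity = 3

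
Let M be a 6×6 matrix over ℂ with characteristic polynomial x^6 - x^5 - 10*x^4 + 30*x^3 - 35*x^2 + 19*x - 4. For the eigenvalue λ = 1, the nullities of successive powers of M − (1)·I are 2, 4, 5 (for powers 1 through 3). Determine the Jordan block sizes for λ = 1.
Block sizes for λ = 1: [3, 2]

From the dimensions of kernels of powers, the number of Jordan blocks of size at least j is d_j − d_{j−1} where d_j = dim ker(N^j) (with d_0 = 0). Computing the differences gives [2, 2, 1].
The number of blocks of size exactly k is (#blocks of size ≥ k) − (#blocks of size ≥ k + 1), so the partition is: 1 block(s) of size 2, 1 block(s) of size 3.
In nonincreasing order the block sizes are [3, 2].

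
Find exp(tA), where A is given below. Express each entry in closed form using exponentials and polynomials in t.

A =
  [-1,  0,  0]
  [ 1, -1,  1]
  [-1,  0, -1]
e^{tA} =
  [exp(-t), 0, 0]
  [-t^2*exp(-t)/2 + t*exp(-t), exp(-t), t*exp(-t)]
  [-t*exp(-t), 0, exp(-t)]

Strategy: write A = P · J · P⁻¹ where J is a Jordan canonical form, so e^{tA} = P · e^{tJ} · P⁻¹, and e^{tJ} can be computed block-by-block.

A has Jordan form
J =
  [-1,  1,  0]
  [ 0, -1,  1]
  [ 0,  0, -1]
(up to reordering of blocks).

Per-block formulas:
  For a 3×3 Jordan block J_3(-1): exp(t · J_3(-1)) = e^(-1t)·(I + t·N + (t^2/2)·N^2), where N is the 3×3 nilpotent shift.

After assembling e^{tJ} and conjugating by P, we get:

e^{tA} =
  [exp(-t), 0, 0]
  [-t^2*exp(-t)/2 + t*exp(-t), exp(-t), t*exp(-t)]
  [-t*exp(-t), 0, exp(-t)]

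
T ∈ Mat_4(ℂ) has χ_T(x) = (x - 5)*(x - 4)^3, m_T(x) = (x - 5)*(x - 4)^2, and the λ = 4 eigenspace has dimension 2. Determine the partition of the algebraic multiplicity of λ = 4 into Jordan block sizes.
Block sizes for λ = 4: [2, 1]

Step 1 — from the characteristic polynomial, algebraic multiplicity of λ = 4 is 3. From dim ker(T − (4)·I) = 2, there are exactly 2 Jordan blocks for λ = 4.
Step 2 — from the minimal polynomial, the factor (x − 4)^2 tells us the largest block for λ = 4 has size 2.
Step 3 — with total size 3, 2 blocks, and largest block 2, the block sizes (in nonincreasing order) are [2, 1].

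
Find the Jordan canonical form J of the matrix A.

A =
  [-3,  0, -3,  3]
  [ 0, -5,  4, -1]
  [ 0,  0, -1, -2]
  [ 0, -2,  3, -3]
J_3(-3) ⊕ J_1(-3)

The characteristic polynomial is
  det(x·I − A) = x^4 + 12*x^3 + 54*x^2 + 108*x + 81 = (x + 3)^4

Eigenvalues and multiplicities (the geometric multiplicity of λ is n − rank(A − λI), which equals the number of Jordan blocks for λ):
  λ = -3: algebraic multiplicity = 4, geometric multiplicity = 2

Determining the block sizes for each eigenvalue:
  λ = -3: with am = 4 and gm = 2, the partition is not yet determined (e.g. several partitions of 4 into 2 parts exist). Let N = A − (-3)·I. Computing rank(N^1) = 2, rank(N^2) = 1, rank(N^3) = 0; the number of blocks of size ≥ j is rank(N^{j−1}) − rank(N^j), giving [2, 1, 1]. So we have 1 block(s) of size 3, 1 block(s) of size 1 → block sizes [3, 1]

Assembling the blocks gives a Jordan form
J =
  [-3,  1,  0,  0]
  [ 0, -3,  1,  0]
  [ 0,  0, -3,  0]
  [ 0,  0,  0, -3]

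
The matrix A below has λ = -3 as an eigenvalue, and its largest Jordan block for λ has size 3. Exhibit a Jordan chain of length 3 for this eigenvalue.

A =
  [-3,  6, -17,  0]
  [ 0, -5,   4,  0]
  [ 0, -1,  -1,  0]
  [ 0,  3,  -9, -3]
A Jordan chain for λ = -3 of length 3:
v_1 = (5, 0, 0, 3)ᵀ
v_2 = (6, -2, -1, 3)ᵀ
v_3 = (0, 1, 0, 0)ᵀ

Let N = A − (-3)·I. We want v_3 with N^3 v_3 = 0 but N^2 v_3 ≠ 0; then v_{j-1} := N · v_j for j = 3, …, 2.

Pick v_3 = (0, 1, 0, 0)ᵀ.
Then v_2 = N · v_3 = (6, -2, -1, 3)ᵀ.
Then v_1 = N · v_2 = (5, 0, 0, 3)ᵀ.

Sanity check: (A − (-3)·I) v_1 = (0, 0, 0, 0)ᵀ = 0. ✓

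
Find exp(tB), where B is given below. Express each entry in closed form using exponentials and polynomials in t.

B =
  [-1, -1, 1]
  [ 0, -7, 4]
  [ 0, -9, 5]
e^{tB} =
  [exp(-t), -3*t^2*exp(-t)/2 - t*exp(-t), t^2*exp(-t) + t*exp(-t)]
  [0, -6*t*exp(-t) + exp(-t), 4*t*exp(-t)]
  [0, -9*t*exp(-t), 6*t*exp(-t) + exp(-t)]

Strategy: write B = P · J · P⁻¹ where J is a Jordan canonical form, so e^{tB} = P · e^{tJ} · P⁻¹, and e^{tJ} can be computed block-by-block.

B has Jordan form
J =
  [-1,  1,  0]
  [ 0, -1,  1]
  [ 0,  0, -1]
(up to reordering of blocks).

Per-block formulas:
  For a 3×3 Jordan block J_3(-1): exp(t · J_3(-1)) = e^(-1t)·(I + t·N + (t^2/2)·N^2), where N is the 3×3 nilpotent shift.

After assembling e^{tJ} and conjugating by P, we get:

e^{tB} =
  [exp(-t), -3*t^2*exp(-t)/2 - t*exp(-t), t^2*exp(-t) + t*exp(-t)]
  [0, -6*t*exp(-t) + exp(-t), 4*t*exp(-t)]
  [0, -9*t*exp(-t), 6*t*exp(-t) + exp(-t)]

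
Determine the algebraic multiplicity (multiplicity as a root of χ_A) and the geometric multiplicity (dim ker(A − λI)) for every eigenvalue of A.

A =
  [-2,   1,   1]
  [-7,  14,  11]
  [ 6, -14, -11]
λ = -1: alg = 2, geom = 1; λ = 3: alg = 1, geom = 1

Step 1 — factor the characteristic polynomial to read off the algebraic multiplicities:
  χ_A(x) = (x - 3)*(x + 1)^2

Step 2 — compute geometric multiplicities via the rank-nullity identity g(λ) = n − rank(A − λI):
  rank(A − (-1)·I) = 2, so dim ker(A − (-1)·I) = n − 2 = 1
  rank(A − (3)·I) = 2, so dim ker(A − (3)·I) = n − 2 = 1

Summary:
  λ = -1: algebraic multiplicity = 2, geometric multiplicity = 1
  λ = 3: algebraic multiplicity = 1, geometric multiplicity = 1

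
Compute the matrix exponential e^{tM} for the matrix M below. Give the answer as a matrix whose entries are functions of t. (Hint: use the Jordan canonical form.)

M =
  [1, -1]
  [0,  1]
e^{tM} =
  [exp(t), -t*exp(t)]
  [0, exp(t)]

Strategy: write M = P · J · P⁻¹ where J is a Jordan canonical form, so e^{tM} = P · e^{tJ} · P⁻¹, and e^{tJ} can be computed block-by-block.

M has Jordan form
J =
  [1, 1]
  [0, 1]
(up to reordering of blocks).

Per-block formulas:
  For a 2×2 Jordan block J_2(1): exp(t · J_2(1)) = e^(1t)·(I + t·N), where N is the 2×2 nilpotent shift.

After assembling e^{tJ} and conjugating by P, we get:

e^{tM} =
  [exp(t), -t*exp(t)]
  [0, exp(t)]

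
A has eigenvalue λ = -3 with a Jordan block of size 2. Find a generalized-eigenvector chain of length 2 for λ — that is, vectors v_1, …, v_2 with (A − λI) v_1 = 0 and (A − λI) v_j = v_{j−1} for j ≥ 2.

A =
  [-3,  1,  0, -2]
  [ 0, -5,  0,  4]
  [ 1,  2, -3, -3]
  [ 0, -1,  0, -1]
A Jordan chain for λ = -3 of length 2:
v_1 = (0, 0, 1, 0)ᵀ
v_2 = (1, 0, 0, 0)ᵀ

Let N = A − (-3)·I. We want v_2 with N^2 v_2 = 0 but N^1 v_2 ≠ 0; then v_{j-1} := N · v_j for j = 2, …, 2.

Pick v_2 = (1, 0, 0, 0)ᵀ.
Then v_1 = N · v_2 = (0, 0, 1, 0)ᵀ.

Sanity check: (A − (-3)·I) v_1 = (0, 0, 0, 0)ᵀ = 0. ✓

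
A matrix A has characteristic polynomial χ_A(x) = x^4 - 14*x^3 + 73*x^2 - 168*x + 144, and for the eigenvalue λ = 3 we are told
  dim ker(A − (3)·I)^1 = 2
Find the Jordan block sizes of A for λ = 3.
Block sizes for λ = 3: [1, 1]

From the dimensions of kernels of powers, the number of Jordan blocks of size at least j is d_j − d_{j−1} where d_j = dim ker(N^j) (with d_0 = 0). Computing the differences gives [2].
The number of blocks of size exactly k is (#blocks of size ≥ k) − (#blocks of size ≥ k + 1), so the partition is: 2 block(s) of size 1.
In nonincreasing order the block sizes are [1, 1].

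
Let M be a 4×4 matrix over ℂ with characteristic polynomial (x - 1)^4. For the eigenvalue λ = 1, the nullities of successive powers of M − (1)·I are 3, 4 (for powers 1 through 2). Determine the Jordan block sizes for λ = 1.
Block sizes for λ = 1: [2, 1, 1]

From the dimensions of kernels of powers, the number of Jordan blocks of size at least j is d_j − d_{j−1} where d_j = dim ker(N^j) (with d_0 = 0). Computing the differences gives [3, 1].
The number of blocks of size exactly k is (#blocks of size ≥ k) − (#blocks of size ≥ k + 1), so the partition is: 2 block(s) of size 1, 1 block(s) of size 2.
In nonincreasing order the block sizes are [2, 1, 1].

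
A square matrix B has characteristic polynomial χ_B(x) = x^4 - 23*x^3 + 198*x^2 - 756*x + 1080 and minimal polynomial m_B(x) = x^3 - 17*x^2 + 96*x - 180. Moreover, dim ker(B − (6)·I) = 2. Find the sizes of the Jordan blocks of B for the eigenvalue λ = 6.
Block sizes for λ = 6: [2, 1]

Step 1 — from the characteristic polynomial, algebraic multiplicity of λ = 6 is 3. From dim ker(B − (6)·I) = 2, there are exactly 2 Jordan blocks for λ = 6.
Step 2 — from the minimal polynomial, the factor (x − 6)^2 tells us the largest block for λ = 6 has size 2.
Step 3 — with total size 3, 2 blocks, and largest block 2, the block sizes (in nonincreasing order) are [2, 1].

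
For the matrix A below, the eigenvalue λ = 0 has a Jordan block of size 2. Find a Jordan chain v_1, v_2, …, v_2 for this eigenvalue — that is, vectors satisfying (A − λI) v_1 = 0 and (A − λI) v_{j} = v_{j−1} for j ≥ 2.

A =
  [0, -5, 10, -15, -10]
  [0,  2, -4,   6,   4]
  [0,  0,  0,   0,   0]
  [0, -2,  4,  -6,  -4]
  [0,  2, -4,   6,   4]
A Jordan chain for λ = 0 of length 2:
v_1 = (-5, 2, 0, -2, 2)ᵀ
v_2 = (0, 1, 0, 0, 0)ᵀ

Let N = A − (0)·I. We want v_2 with N^2 v_2 = 0 but N^1 v_2 ≠ 0; then v_{j-1} := N · v_j for j = 2, …, 2.

Pick v_2 = (0, 1, 0, 0, 0)ᵀ.
Then v_1 = N · v_2 = (-5, 2, 0, -2, 2)ᵀ.

Sanity check: (A − (0)·I) v_1 = (0, 0, 0, 0, 0)ᵀ = 0. ✓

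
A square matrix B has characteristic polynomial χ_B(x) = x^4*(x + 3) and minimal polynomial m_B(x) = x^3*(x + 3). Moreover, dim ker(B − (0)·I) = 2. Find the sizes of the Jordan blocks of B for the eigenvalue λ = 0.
Block sizes for λ = 0: [3, 1]

Step 1 — from the characteristic polynomial, algebraic multiplicity of λ = 0 is 4. From dim ker(B − (0)·I) = 2, there are exactly 2 Jordan blocks for λ = 0.
Step 2 — from the minimal polynomial, the factor (x − 0)^3 tells us the largest block for λ = 0 has size 3.
Step 3 — with total size 4, 2 blocks, and largest block 3, the block sizes (in nonincreasing order) are [3, 1].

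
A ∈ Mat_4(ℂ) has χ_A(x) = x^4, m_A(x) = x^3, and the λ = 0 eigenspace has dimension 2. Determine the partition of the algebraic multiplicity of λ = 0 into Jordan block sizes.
Block sizes for λ = 0: [3, 1]

Step 1 — from the characteristic polynomial, algebraic multiplicity of λ = 0 is 4. From dim ker(A − (0)·I) = 2, there are exactly 2 Jordan blocks for λ = 0.
Step 2 — from the minimal polynomial, the factor (x − 0)^3 tells us the largest block for λ = 0 has size 3.
Step 3 — with total size 4, 2 blocks, and largest block 3, the block sizes (in nonincreasing order) are [3, 1].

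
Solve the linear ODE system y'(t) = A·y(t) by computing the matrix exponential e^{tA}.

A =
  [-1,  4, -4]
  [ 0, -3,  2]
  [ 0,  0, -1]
e^{tA} =
  [exp(-t), 2*exp(-t) - 2*exp(-3*t), -2*exp(-t) + 2*exp(-3*t)]
  [0, exp(-3*t), exp(-t) - exp(-3*t)]
  [0, 0, exp(-t)]

Strategy: write A = P · J · P⁻¹ where J is a Jordan canonical form, so e^{tA} = P · e^{tJ} · P⁻¹, and e^{tJ} can be computed block-by-block.

A has Jordan form
J =
  [-3,  0,  0]
  [ 0, -1,  0]
  [ 0,  0, -1]
(up to reordering of blocks).

Per-block formulas:
  For a 1×1 block at λ = -3: exp(t · [-3]) = [e^(-3t)].
  For a 1×1 block at λ = -1: exp(t · [-1]) = [e^(-1t)].

After assembling e^{tJ} and conjugating by P, we get:

e^{tA} =
  [exp(-t), 2*exp(-t) - 2*exp(-3*t), -2*exp(-t) + 2*exp(-3*t)]
  [0, exp(-3*t), exp(-t) - exp(-3*t)]
  [0, 0, exp(-t)]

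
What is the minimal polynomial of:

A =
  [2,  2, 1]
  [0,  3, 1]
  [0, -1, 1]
x^3 - 6*x^2 + 12*x - 8

The characteristic polynomial is χ_A(x) = (x - 2)^3, so the eigenvalues are known. The minimal polynomial is
  m_A(x) = Π_λ (x − λ)^{k_λ}
where k_λ is the size of the *largest* Jordan block for λ (equivalently, the smallest k with (A − λI)^k v = 0 for every generalised eigenvector v of λ).

  λ = 2: largest Jordan block has size 3, contributing (x − 2)^3

So m_A(x) = (x - 2)^3 = x^3 - 6*x^2 + 12*x - 8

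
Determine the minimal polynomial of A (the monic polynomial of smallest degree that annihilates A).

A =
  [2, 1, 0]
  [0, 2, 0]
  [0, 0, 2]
x^2 - 4*x + 4

The characteristic polynomial is χ_A(x) = (x - 2)^3, so the eigenvalues are known. The minimal polynomial is
  m_A(x) = Π_λ (x − λ)^{k_λ}
where k_λ is the size of the *largest* Jordan block for λ (equivalently, the smallest k with (A − λI)^k v = 0 for every generalised eigenvector v of λ).

  λ = 2: largest Jordan block has size 2, contributing (x − 2)^2

So m_A(x) = (x - 2)^2 = x^2 - 4*x + 4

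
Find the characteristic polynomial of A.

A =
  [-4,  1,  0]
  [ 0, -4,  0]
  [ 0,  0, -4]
x^3 + 12*x^2 + 48*x + 64

Expanding det(x·I − A) (e.g. by cofactor expansion or by noting that A is similar to its Jordan form J, which has the same characteristic polynomial as A) gives
  χ_A(x) = x^3 + 12*x^2 + 48*x + 64
which factors as (x + 4)^3. The eigenvalues (with algebraic multiplicities) are λ = -4 with multiplicity 3.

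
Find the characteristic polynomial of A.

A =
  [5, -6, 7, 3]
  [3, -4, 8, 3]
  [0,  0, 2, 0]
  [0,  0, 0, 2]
x^4 - 5*x^3 + 6*x^2 + 4*x - 8

Expanding det(x·I − A) (e.g. by cofactor expansion or by noting that A is similar to its Jordan form J, which has the same characteristic polynomial as A) gives
  χ_A(x) = x^4 - 5*x^3 + 6*x^2 + 4*x - 8
which factors as (x - 2)^3*(x + 1). The eigenvalues (with algebraic multiplicities) are λ = -1 with multiplicity 1, λ = 2 with multiplicity 3.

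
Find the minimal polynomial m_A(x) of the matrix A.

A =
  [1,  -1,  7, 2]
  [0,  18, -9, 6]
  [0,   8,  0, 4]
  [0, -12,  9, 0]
x^3 - 13*x^2 + 48*x - 36

The characteristic polynomial is χ_A(x) = (x - 6)^3*(x - 1), so the eigenvalues are known. The minimal polynomial is
  m_A(x) = Π_λ (x − λ)^{k_λ}
where k_λ is the size of the *largest* Jordan block for λ (equivalently, the smallest k with (A − λI)^k v = 0 for every generalised eigenvector v of λ).

  λ = 1: largest Jordan block has size 1, contributing (x − 1)
  λ = 6: largest Jordan block has size 2, contributing (x − 6)^2

So m_A(x) = (x - 6)^2*(x - 1) = x^3 - 13*x^2 + 48*x - 36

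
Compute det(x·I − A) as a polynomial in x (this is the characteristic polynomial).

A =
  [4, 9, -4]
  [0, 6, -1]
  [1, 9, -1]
x^3 - 9*x^2 + 27*x - 27

Expanding det(x·I − A) (e.g. by cofactor expansion or by noting that A is similar to its Jordan form J, which has the same characteristic polynomial as A) gives
  χ_A(x) = x^3 - 9*x^2 + 27*x - 27
which factors as (x - 3)^3. The eigenvalues (with algebraic multiplicities) are λ = 3 with multiplicity 3.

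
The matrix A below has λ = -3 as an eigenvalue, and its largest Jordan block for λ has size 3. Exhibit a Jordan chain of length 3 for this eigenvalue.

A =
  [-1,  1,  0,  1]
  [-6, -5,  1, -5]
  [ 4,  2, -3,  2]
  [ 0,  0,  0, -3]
A Jordan chain for λ = -3 of length 3:
v_1 = (-2, 4, -4, 0)ᵀ
v_2 = (2, -6, 4, 0)ᵀ
v_3 = (1, 0, 0, 0)ᵀ

Let N = A − (-3)·I. We want v_3 with N^3 v_3 = 0 but N^2 v_3 ≠ 0; then v_{j-1} := N · v_j for j = 3, …, 2.

Pick v_3 = (1, 0, 0, 0)ᵀ.
Then v_2 = N · v_3 = (2, -6, 4, 0)ᵀ.
Then v_1 = N · v_2 = (-2, 4, -4, 0)ᵀ.

Sanity check: (A − (-3)·I) v_1 = (0, 0, 0, 0)ᵀ = 0. ✓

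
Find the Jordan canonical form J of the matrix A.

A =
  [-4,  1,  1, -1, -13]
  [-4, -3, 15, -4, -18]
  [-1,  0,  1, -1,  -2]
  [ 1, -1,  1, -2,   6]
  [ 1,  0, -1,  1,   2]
J_2(-3) ⊕ J_3(0)

The characteristic polynomial is
  det(x·I − A) = x^5 + 6*x^4 + 9*x^3 = x^3*(x + 3)^2

Eigenvalues and multiplicities (the geometric multiplicity of λ is n − rank(A − λI), which equals the number of Jordan blocks for λ):
  λ = -3: algebraic multiplicity = 2, geometric multiplicity = 1
  λ = 0: algebraic multiplicity = 3, geometric multiplicity = 1

Determining the block sizes for each eigenvalue:
  λ = -3: one block (gm = 1), so the single block has size am = 2 → block sizes [2]
  λ = 0: one block (gm = 1), so the single block has size am = 3 → block sizes [3]

Assembling the blocks gives a Jordan form
J =
  [-3,  1, 0, 0, 0]
  [ 0, -3, 0, 0, 0]
  [ 0,  0, 0, 1, 0]
  [ 0,  0, 0, 0, 1]
  [ 0,  0, 0, 0, 0]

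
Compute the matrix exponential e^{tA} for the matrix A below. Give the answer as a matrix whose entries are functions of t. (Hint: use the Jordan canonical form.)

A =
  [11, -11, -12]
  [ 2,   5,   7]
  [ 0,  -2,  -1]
e^{tA} =
  [7*t^2*exp(5*t) + 6*t*exp(5*t) + exp(5*t), -21*t^2*exp(5*t) - 11*t*exp(5*t), -77*t^2*exp(5*t)/2 - 12*t*exp(5*t)]
  [6*t^2*exp(5*t) + 2*t*exp(5*t), -18*t^2*exp(5*t) + exp(5*t), -33*t^2*exp(5*t) + 7*t*exp(5*t)]
  [-2*t^2*exp(5*t), 6*t^2*exp(5*t) - 2*t*exp(5*t), 11*t^2*exp(5*t) - 6*t*exp(5*t) + exp(5*t)]

Strategy: write A = P · J · P⁻¹ where J is a Jordan canonical form, so e^{tA} = P · e^{tJ} · P⁻¹, and e^{tJ} can be computed block-by-block.

A has Jordan form
J =
  [5, 1, 0]
  [0, 5, 1]
  [0, 0, 5]
(up to reordering of blocks).

Per-block formulas:
  For a 3×3 Jordan block J_3(5): exp(t · J_3(5)) = e^(5t)·(I + t·N + (t^2/2)·N^2), where N is the 3×3 nilpotent shift.

After assembling e^{tJ} and conjugating by P, we get:

e^{tA} =
  [7*t^2*exp(5*t) + 6*t*exp(5*t) + exp(5*t), -21*t^2*exp(5*t) - 11*t*exp(5*t), -77*t^2*exp(5*t)/2 - 12*t*exp(5*t)]
  [6*t^2*exp(5*t) + 2*t*exp(5*t), -18*t^2*exp(5*t) + exp(5*t), -33*t^2*exp(5*t) + 7*t*exp(5*t)]
  [-2*t^2*exp(5*t), 6*t^2*exp(5*t) - 2*t*exp(5*t), 11*t^2*exp(5*t) - 6*t*exp(5*t) + exp(5*t)]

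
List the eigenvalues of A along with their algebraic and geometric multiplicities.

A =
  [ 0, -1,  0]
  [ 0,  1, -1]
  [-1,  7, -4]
λ = -1: alg = 3, geom = 1

Step 1 — factor the characteristic polynomial to read off the algebraic multiplicities:
  χ_A(x) = (x + 1)^3

Step 2 — compute geometric multiplicities via the rank-nullity identity g(λ) = n − rank(A − λI):
  rank(A − (-1)·I) = 2, so dim ker(A − (-1)·I) = n − 2 = 1

Summary:
  λ = -1: algebraic multiplicity = 3, geometric multiplicity = 1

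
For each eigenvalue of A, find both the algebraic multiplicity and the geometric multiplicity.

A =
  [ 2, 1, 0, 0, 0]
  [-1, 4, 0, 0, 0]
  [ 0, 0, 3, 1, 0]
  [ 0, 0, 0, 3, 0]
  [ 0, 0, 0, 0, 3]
λ = 3: alg = 5, geom = 3

Step 1 — factor the characteristic polynomial to read off the algebraic multiplicities:
  χ_A(x) = (x - 3)^5

Step 2 — compute geometric multiplicities via the rank-nullity identity g(λ) = n − rank(A − λI):
  rank(A − (3)·I) = 2, so dim ker(A − (3)·I) = n − 2 = 3

Summary:
  λ = 3: algebraic multiplicity = 5, geometric multiplicity = 3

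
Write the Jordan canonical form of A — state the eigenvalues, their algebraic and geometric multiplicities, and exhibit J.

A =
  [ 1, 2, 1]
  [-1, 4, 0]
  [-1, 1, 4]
J_3(3)

The characteristic polynomial is
  det(x·I − A) = x^3 - 9*x^2 + 27*x - 27 = (x - 3)^3

Eigenvalues and multiplicities (the geometric multiplicity of λ is n − rank(A − λI), which equals the number of Jordan blocks for λ):
  λ = 3: algebraic multiplicity = 3, geometric multiplicity = 1

Determining the block sizes for each eigenvalue:
  λ = 3: one block (gm = 1), so the single block has size am = 3 → block sizes [3]

Assembling the blocks gives a Jordan form
J =
  [3, 1, 0]
  [0, 3, 1]
  [0, 0, 3]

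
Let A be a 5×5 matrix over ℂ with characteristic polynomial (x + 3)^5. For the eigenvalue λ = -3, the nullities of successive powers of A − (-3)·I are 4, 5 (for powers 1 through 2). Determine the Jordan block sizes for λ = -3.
Block sizes for λ = -3: [2, 1, 1, 1]

From the dimensions of kernels of powers, the number of Jordan blocks of size at least j is d_j − d_{j−1} where d_j = dim ker(N^j) (with d_0 = 0). Computing the differences gives [4, 1].
The number of blocks of size exactly k is (#blocks of size ≥ k) − (#blocks of size ≥ k + 1), so the partition is: 3 block(s) of size 1, 1 block(s) of size 2.
In nonincreasing order the block sizes are [2, 1, 1, 1].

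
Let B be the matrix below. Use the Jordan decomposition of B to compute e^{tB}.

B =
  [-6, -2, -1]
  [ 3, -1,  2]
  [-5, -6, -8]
e^{tB} =
  [-t*exp(-5*t) + exp(-5*t), -2*t*exp(-5*t), -t*exp(-5*t)]
  [-t^2*exp(-5*t)/2 + 3*t*exp(-5*t), -t^2*exp(-5*t) + 4*t*exp(-5*t) + exp(-5*t), -t^2*exp(-5*t)/2 + 2*t*exp(-5*t)]
  [t^2*exp(-5*t) - 5*t*exp(-5*t), 2*t^2*exp(-5*t) - 6*t*exp(-5*t), t^2*exp(-5*t) - 3*t*exp(-5*t) + exp(-5*t)]

Strategy: write B = P · J · P⁻¹ where J is a Jordan canonical form, so e^{tB} = P · e^{tJ} · P⁻¹, and e^{tJ} can be computed block-by-block.

B has Jordan form
J =
  [-5,  1,  0]
  [ 0, -5,  1]
  [ 0,  0, -5]
(up to reordering of blocks).

Per-block formulas:
  For a 3×3 Jordan block J_3(-5): exp(t · J_3(-5)) = e^(-5t)·(I + t·N + (t^2/2)·N^2), where N is the 3×3 nilpotent shift.

After assembling e^{tJ} and conjugating by P, we get:

e^{tB} =
  [-t*exp(-5*t) + exp(-5*t), -2*t*exp(-5*t), -t*exp(-5*t)]
  [-t^2*exp(-5*t)/2 + 3*t*exp(-5*t), -t^2*exp(-5*t) + 4*t*exp(-5*t) + exp(-5*t), -t^2*exp(-5*t)/2 + 2*t*exp(-5*t)]
  [t^2*exp(-5*t) - 5*t*exp(-5*t), 2*t^2*exp(-5*t) - 6*t*exp(-5*t), t^2*exp(-5*t) - 3*t*exp(-5*t) + exp(-5*t)]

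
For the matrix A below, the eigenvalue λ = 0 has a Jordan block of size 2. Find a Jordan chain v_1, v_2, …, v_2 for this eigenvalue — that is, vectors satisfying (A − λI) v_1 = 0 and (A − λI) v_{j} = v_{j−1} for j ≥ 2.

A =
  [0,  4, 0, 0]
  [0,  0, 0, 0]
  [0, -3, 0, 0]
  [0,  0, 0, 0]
A Jordan chain for λ = 0 of length 2:
v_1 = (4, 0, -3, 0)ᵀ
v_2 = (0, 1, 0, 0)ᵀ

Let N = A − (0)·I. We want v_2 with N^2 v_2 = 0 but N^1 v_2 ≠ 0; then v_{j-1} := N · v_j for j = 2, …, 2.

Pick v_2 = (0, 1, 0, 0)ᵀ.
Then v_1 = N · v_2 = (4, 0, -3, 0)ᵀ.

Sanity check: (A − (0)·I) v_1 = (0, 0, 0, 0)ᵀ = 0. ✓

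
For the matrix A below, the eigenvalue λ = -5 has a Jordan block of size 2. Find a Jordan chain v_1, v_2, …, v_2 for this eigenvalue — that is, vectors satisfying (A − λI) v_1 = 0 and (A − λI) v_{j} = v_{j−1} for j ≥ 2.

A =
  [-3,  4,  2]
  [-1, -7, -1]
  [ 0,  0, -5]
A Jordan chain for λ = -5 of length 2:
v_1 = (2, -1, 0)ᵀ
v_2 = (1, 0, 0)ᵀ

Let N = A − (-5)·I. We want v_2 with N^2 v_2 = 0 but N^1 v_2 ≠ 0; then v_{j-1} := N · v_j for j = 2, …, 2.

Pick v_2 = (1, 0, 0)ᵀ.
Then v_1 = N · v_2 = (2, -1, 0)ᵀ.

Sanity check: (A − (-5)·I) v_1 = (0, 0, 0)ᵀ = 0. ✓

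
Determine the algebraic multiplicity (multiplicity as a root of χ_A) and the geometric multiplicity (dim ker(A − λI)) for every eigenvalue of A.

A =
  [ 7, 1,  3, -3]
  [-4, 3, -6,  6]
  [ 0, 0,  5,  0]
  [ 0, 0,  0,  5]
λ = 5: alg = 4, geom = 3

Step 1 — factor the characteristic polynomial to read off the algebraic multiplicities:
  χ_A(x) = (x - 5)^4

Step 2 — compute geometric multiplicities via the rank-nullity identity g(λ) = n − rank(A − λI):
  rank(A − (5)·I) = 1, so dim ker(A − (5)·I) = n − 1 = 3

Summary:
  λ = 5: algebraic multiplicity = 4, geometric multiplicity = 3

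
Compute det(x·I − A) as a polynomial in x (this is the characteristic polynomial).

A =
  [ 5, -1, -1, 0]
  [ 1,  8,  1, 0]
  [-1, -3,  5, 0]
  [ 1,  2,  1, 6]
x^4 - 24*x^3 + 216*x^2 - 864*x + 1296

Expanding det(x·I − A) (e.g. by cofactor expansion or by noting that A is similar to its Jordan form J, which has the same characteristic polynomial as A) gives
  χ_A(x) = x^4 - 24*x^3 + 216*x^2 - 864*x + 1296
which factors as (x - 6)^4. The eigenvalues (with algebraic multiplicities) are λ = 6 with multiplicity 4.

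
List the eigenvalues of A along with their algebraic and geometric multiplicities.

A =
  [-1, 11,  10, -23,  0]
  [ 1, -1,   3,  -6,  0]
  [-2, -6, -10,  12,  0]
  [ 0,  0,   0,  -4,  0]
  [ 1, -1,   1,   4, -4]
λ = -4: alg = 5, geom = 3

Step 1 — factor the characteristic polynomial to read off the algebraic multiplicities:
  χ_A(x) = (x + 4)^5

Step 2 — compute geometric multiplicities via the rank-nullity identity g(λ) = n − rank(A − λI):
  rank(A − (-4)·I) = 2, so dim ker(A − (-4)·I) = n − 2 = 3

Summary:
  λ = -4: algebraic multiplicity = 5, geometric multiplicity = 3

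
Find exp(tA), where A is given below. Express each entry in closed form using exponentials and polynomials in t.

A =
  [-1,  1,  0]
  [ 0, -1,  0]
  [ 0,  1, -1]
e^{tA} =
  [exp(-t), t*exp(-t), 0]
  [0, exp(-t), 0]
  [0, t*exp(-t), exp(-t)]

Strategy: write A = P · J · P⁻¹ where J is a Jordan canonical form, so e^{tA} = P · e^{tJ} · P⁻¹, and e^{tJ} can be computed block-by-block.

A has Jordan form
J =
  [-1,  1,  0]
  [ 0, -1,  0]
  [ 0,  0, -1]
(up to reordering of blocks).

Per-block formulas:
  For a 2×2 Jordan block J_2(-1): exp(t · J_2(-1)) = e^(-1t)·(I + t·N), where N is the 2×2 nilpotent shift.
  For a 1×1 block at λ = -1: exp(t · [-1]) = [e^(-1t)].

After assembling e^{tJ} and conjugating by P, we get:

e^{tA} =
  [exp(-t), t*exp(-t), 0]
  [0, exp(-t), 0]
  [0, t*exp(-t), exp(-t)]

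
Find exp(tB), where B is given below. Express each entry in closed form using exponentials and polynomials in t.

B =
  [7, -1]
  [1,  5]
e^{tB} =
  [t*exp(6*t) + exp(6*t), -t*exp(6*t)]
  [t*exp(6*t), -t*exp(6*t) + exp(6*t)]

Strategy: write B = P · J · P⁻¹ where J is a Jordan canonical form, so e^{tB} = P · e^{tJ} · P⁻¹, and e^{tJ} can be computed block-by-block.

B has Jordan form
J =
  [6, 1]
  [0, 6]
(up to reordering of blocks).

Per-block formulas:
  For a 2×2 Jordan block J_2(6): exp(t · J_2(6)) = e^(6t)·(I + t·N), where N is the 2×2 nilpotent shift.

After assembling e^{tJ} and conjugating by P, we get:

e^{tB} =
  [t*exp(6*t) + exp(6*t), -t*exp(6*t)]
  [t*exp(6*t), -t*exp(6*t) + exp(6*t)]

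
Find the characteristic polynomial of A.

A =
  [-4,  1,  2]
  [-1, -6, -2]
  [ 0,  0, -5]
x^3 + 15*x^2 + 75*x + 125

Expanding det(x·I − A) (e.g. by cofactor expansion or by noting that A is similar to its Jordan form J, which has the same characteristic polynomial as A) gives
  χ_A(x) = x^3 + 15*x^2 + 75*x + 125
which factors as (x + 5)^3. The eigenvalues (with algebraic multiplicities) are λ = -5 with multiplicity 3.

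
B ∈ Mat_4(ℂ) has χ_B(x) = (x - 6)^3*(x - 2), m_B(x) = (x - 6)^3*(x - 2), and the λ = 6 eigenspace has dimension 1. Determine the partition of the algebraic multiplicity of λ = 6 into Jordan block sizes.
Block sizes for λ = 6: [3]

Step 1 — from the characteristic polynomial, algebraic multiplicity of λ = 6 is 3. From dim ker(B − (6)·I) = 1, there are exactly 1 Jordan blocks for λ = 6.
Step 2 — from the minimal polynomial, the factor (x − 6)^3 tells us the largest block for λ = 6 has size 3.
Step 3 — with total size 3, 1 blocks, and largest block 3, the block sizes (in nonincreasing order) are [3].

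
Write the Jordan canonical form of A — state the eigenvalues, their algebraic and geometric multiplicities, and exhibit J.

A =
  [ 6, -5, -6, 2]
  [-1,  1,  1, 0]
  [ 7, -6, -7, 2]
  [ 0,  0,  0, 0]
J_3(0) ⊕ J_1(0)

The characteristic polynomial is
  det(x·I − A) = x^4

Eigenvalues and multiplicities (the geometric multiplicity of λ is n − rank(A − λI), which equals the number of Jordan blocks for λ):
  λ = 0: algebraic multiplicity = 4, geometric multiplicity = 2

Determining the block sizes for each eigenvalue:
  λ = 0: with am = 4 and gm = 2, the partition is not yet determined (e.g. several partitions of 4 into 2 parts exist). Let N = A − (0)·I. Computing rank(N^1) = 2, rank(N^2) = 1, rank(N^3) = 0; the number of blocks of size ≥ j is rank(N^{j−1}) − rank(N^j), giving [2, 1, 1]. So we have 1 block(s) of size 3, 1 block(s) of size 1 → block sizes [3, 1]

Assembling the blocks gives a Jordan form
J =
  [0, 1, 0, 0]
  [0, 0, 1, 0]
  [0, 0, 0, 0]
  [0, 0, 0, 0]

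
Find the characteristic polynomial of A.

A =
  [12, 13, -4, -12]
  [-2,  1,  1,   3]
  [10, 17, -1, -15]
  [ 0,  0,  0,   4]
x^4 - 16*x^3 + 96*x^2 - 256*x + 256

Expanding det(x·I − A) (e.g. by cofactor expansion or by noting that A is similar to its Jordan form J, which has the same characteristic polynomial as A) gives
  χ_A(x) = x^4 - 16*x^3 + 96*x^2 - 256*x + 256
which factors as (x - 4)^4. The eigenvalues (with algebraic multiplicities) are λ = 4 with multiplicity 4.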